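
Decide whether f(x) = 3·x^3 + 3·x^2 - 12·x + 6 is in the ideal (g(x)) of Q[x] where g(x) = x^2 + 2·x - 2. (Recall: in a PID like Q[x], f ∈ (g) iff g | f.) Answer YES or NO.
YES

In Q[x] the ideal (g) consists of all multiples of g, so f ∈ (g) iff g | f, i.e. iff the remainder of f on division by g is 0. Divide f by g (g is monic, so eliminate the leading term of the running remainder at each step):
  leading term 3·x^3: subtract (3·x)·g(x) = 3·x^3 + 6·x^2 - 6·x, leaving -3·x^2 - 6·x + 6
  leading term -3·x^2: subtract (-3)·g(x) = -3·x^2 - 6·x + 6, leaving 0
The remainder is 0, so f(x) = g(x) · h(x) with h(x) = 3·x - 3. Hence g | f, i.e. f ∈ (g).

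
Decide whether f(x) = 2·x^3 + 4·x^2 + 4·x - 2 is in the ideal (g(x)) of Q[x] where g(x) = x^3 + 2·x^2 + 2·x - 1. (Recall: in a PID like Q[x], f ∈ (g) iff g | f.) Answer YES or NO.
In Q[x] the ideal (g) consists of all multiples of g, so f ∈ (g) iff g | f, i.e. iff the remainder of f on division by g is 0. Divide f by g (g is monic, so eliminate the leading term of the running remainder at each step):
  leading term 2·x^3: subtract (2)·g(x) = 2·x^3 + 4·x^2 + 4·x - 2, leaving 0
The remainder is 0, so f(x) = g(x) · h(x) with h(x) = 2. Hence g | f, i.e. f ∈ (g).

Final answer: YES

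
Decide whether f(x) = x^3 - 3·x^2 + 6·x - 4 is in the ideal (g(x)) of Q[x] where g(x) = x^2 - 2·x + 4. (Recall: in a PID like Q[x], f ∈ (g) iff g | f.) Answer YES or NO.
In Q[x] the ideal (g) consists of all multiples of g, so f ∈ (g) iff g | f, i.e. iff the remainder of f on division by g is 0. Divide f by g (g is monic, so eliminate the leading term of the running remainder at each step):
  leading term x^3: subtract (x)·g(x) = x^3 - 2·x^2 + 4·x, leaving -x^2 + 2·x - 4
  leading term -x^2: subtract (-1)·g(x) = -x^2 + 2·x - 4, leaving 0
The remainder is 0, so f(x) = g(x) · h(x) with h(x) = x - 1. Hence g | f, i.e. f ∈ (g).

Final answer: YES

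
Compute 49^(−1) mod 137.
Apply the extended Euclidean algorithm to (137, 49), tracking rows (r, s, t) with s·137 + t·49 = r. Each division r_prev = q·r_cur + r_new produces the new row as (previous row) − q·(current row):
  row A: (137, 1, 0)   [1·137 + 0·49 = 137]
  row B: (49, 0, 1)   [0·137 + 1·49 = 49]
  137 = 2·49 + 39   → row C = row A − 2·row B = (39, 1, −2)   [check: 1·137 − 2·49 = 39]
  49 = 1·39 + 10   → row D = row B − 1·row C = (10, −1, 3)   [check: −1·137 + 3·49 = 10]
  39 = 3·10 + 9   → row E = row C − 3·row D = (9, 4, −11)   [check: 4·137 − 11·49 = 9]
  10 = 1·9 + 1   → row F = row D − 1·row E = (1, −5, 14)   [check: −5·137 + 14·49 = 1]
  9 = 9·1 + 0   → remainder 0, stop. gcd = 1 (last nonzero row F).
The gcd is 1, so 49 is invertible mod 137. The last nonzero row gives −5·137 + 14·49 = 1, so t = 14. So 49^(−1) ≡ 14 (mod 137). Verify: 49 · 14 = 686 ≡ 1 (mod 137). ✓

Final answer: 49^(−1) ≡ 14 (mod 137)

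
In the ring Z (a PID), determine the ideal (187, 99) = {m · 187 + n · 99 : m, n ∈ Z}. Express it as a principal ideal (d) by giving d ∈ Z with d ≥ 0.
(187, 99) = (11); d = 11

In the PID Z, (a, b) is generated by gcd(a, b). Compute gcd(187, 99) with the extended Euclidean algorithm, tracking rows (r, s, t) with s·187 + t·99 = r:
  row A: (187, 1, 0)   [1·187 + 0·99 = 187]
  row B: (99, 0, 1)   [0·187 + 1·99 = 99]
  187 = 1·99 + 88   → row C = row A − 1·row B = (88, 1, −1)   [check: 1·187 − 1·99 = 88]
  99 = 1·88 + 11   → row D = row B − 1·row C = (11, −1, 2)   [check: −1·187 + 2·99 = 11]
  88 = 8·11 + 0   → remainder 0, stop. gcd = 11 (last nonzero row D).
So gcd(187, 99) = 11, with Bézout identity −1·187 + 2·99 = 11. Containment (⊇): the Bézout identity exhibits 11 as an element of (187, 99), giving (11) ⊆ (187, 99). Containment (⊆): since 11 | 187 and 11 | 99 (187 = 11·17, 99 = 11·9), every Z-linear combination of 187 and 99 is divisible by 11, so (187, 99) ⊆ (11). Therefore (187, 99) = (11), d = 11.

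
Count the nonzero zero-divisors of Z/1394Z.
In Z/1394Z each nonzero element is either a unit (gcd with 1394 is 1) or a zero-divisor (gcd > 1). The number of units is φ(1394): factorise 1394 = 2 · 17 · 41, so φ(1394) = (2 − 1) · (17 − 1) · (41 − 1) = 1 · 16 · 40 = 640. The nonzero elements number 1394 − 1 = 1393. Hence the nonzero zero-divisors number 1393 − 640 = 753.

Final answer: Z/1394Z has 753 nonzero zero-divisors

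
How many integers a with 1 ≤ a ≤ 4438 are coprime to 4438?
The number of a ∈ {1, ..., 4438} with gcd(a, 4438) = 1 is by definition Euler's totient φ(4438). φ is multiplicative, with φ(p^e) = p^e − p^(e−1). Factorise 4438 = 2 · 7 · 317. Then
  φ(4438) = (2 − 1) · (7 − 1) · (317 − 1) = 1 · 6 · 316 = 1896.
So there are 1896 such integers.

Final answer: 1896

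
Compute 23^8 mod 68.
33

Use repeated squaring. Binary(8) = 1000. Walk through the bits of the exponent 8 left-to-right: at each bit after the leading one, square the running value, then multiply by 23 if the bit is 1 (always reducing mod 68):
  bit 1 = 1 (leading): start with 23.
  bit 2 = 0: square 23^2 = 529 ≡ 53 (mod 68).
  bit 3 = 0: square 53^2 = 2809 ≡ 21 (mod 68).
  bit 4 = 0: square 21^2 = 441 ≡ 33 (mod 68).
Final value: 23^8 ≡ 33 (mod 68).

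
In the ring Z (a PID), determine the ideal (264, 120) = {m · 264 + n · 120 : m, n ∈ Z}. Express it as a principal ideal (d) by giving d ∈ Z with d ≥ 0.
(264, 120) = (24); d = 24

In the PID Z, (a, b) is generated by gcd(a, b). Compute gcd(264, 120) with the extended Euclidean algorithm, tracking rows (r, s, t) with s·264 + t·120 = r:
  row A: (264, 1, 0)   [1·264 + 0·120 = 264]
  row B: (120, 0, 1)   [0·264 + 1·120 = 120]
  264 = 2·120 + 24   → row C = row A − 2·row B = (24, 1, −2)   [check: 1·264 − 2·120 = 24]
  120 = 5·24 + 0   → remainder 0, stop. gcd = 24 (last nonzero row C).
So gcd(264, 120) = 24, with Bézout identity 1·264 − 2·120 = 24. Containment (⊇): the Bézout identity exhibits 24 as an element of (264, 120), giving (24) ⊆ (264, 120). Containment (⊆): since 24 | 264 and 24 | 120 (264 = 24·11, 120 = 24·5), every Z-linear combination of 264 and 120 is divisible by 24, so (264, 120) ⊆ (24). Therefore (264, 120) = (24), d = 24.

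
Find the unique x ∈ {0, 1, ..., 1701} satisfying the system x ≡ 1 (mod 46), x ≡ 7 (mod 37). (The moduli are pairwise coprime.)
x ≡ 599 (mod 1702); the representative in [0, 1702) is 599

The moduli 46, 37 are pairwise coprime, so by the CRT there is a unique solution mod 46·37 = 1702.
Solve by successive substitution. Start with x ≡ 1 (mod 46).
  Combine with x ≡ 7 (mod 37): write x = 1 + 46·t and require 1 + 46·t ≡ 7 (mod 37), i.e. 46·t ≡ 7 − 1 ≡ 6 (mod 37). Since 46^(−1) ≡ 33 (mod 37) (46 ≡ 9 (mod 37)), t ≡ 33·6 ≡ 13 (mod 37). So x ≡ 1 + 46·13 = 599 (mod 1702).
Unique solution in [0, 1702): x = 599.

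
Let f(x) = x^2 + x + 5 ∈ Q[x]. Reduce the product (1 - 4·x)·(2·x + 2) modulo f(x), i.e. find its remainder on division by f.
a · b ≡ 2·x + 42 (mod f(x))

First multiply in Q[x] without reducing: a · b = -8·x^2 - 6·x + 2. Now divide by f(x) = x^2 + x + 5, eliminating the leading term at each step:
  leading term -8·x^2: subtract (-8)·f(x) = -8·x^2 - 8·x - 40, leaving 2·x + 42
The degree is now < 2, so this is the remainder. Hence a · b ≡ 2·x + 42 in Q[x]/(f).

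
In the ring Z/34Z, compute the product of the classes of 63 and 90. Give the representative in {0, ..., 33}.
26

Reduce the factors first: 63 ≡ 29, 90 ≡ 22 (mod 34), so 63 · 90 ≡ 29 · 22 (mod 34). 29 · 22 = 638. Dividing by 34: 638 = 18·34 + 26. So (63 · 90) mod 34 = 26.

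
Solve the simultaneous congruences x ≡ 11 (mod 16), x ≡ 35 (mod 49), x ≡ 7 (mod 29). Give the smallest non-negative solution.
x ≡ 12187 (mod 22736); the representative in [0, 22736) is 12187

The moduli 16, 49, 29 are pairwise coprime, so by the CRT there is a unique solution mod 16·49·29 = 22736.
Solve by successive substitution. Start with x ≡ 11 (mod 16).
  Combine with x ≡ 35 (mod 49): write x = 11 + 16·t and require 11 + 16·t ≡ 35 (mod 49), i.e. 16·t ≡ 35 − 11 ≡ 24 (mod 49). Since 16^(−1) ≡ 46 (mod 49), t ≡ 46·24 ≡ 26 (mod 49). So x ≡ 11 + 16·26 = 427 (mod 784).
  Combine with x ≡ 7 (mod 29): write x = 427 + 784·t and require 427 + 784·t ≡ 7 (mod 29), i.e. 784·t ≡ 7 − 427 ≡ 15 (mod 29). Since 784^(−1) ≡ 1 (mod 29) (784 ≡ 1 (mod 29)), t ≡ 1·15 ≡ 15 (mod 29). So x ≡ 427 + 784·15 = 12187 (mod 22736).
Unique solution in [0, 22736): x = 12187.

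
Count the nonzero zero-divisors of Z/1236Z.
In Z/1236Z each nonzero element is either a unit (gcd with 1236 is 1) or a zero-divisor (gcd > 1). The number of units is φ(1236): factorise 1236 = 2^2 · 3 · 103, so φ(1236) = (2^2 − 2^1) · (3 − 1) · (103 − 1) = 2 · 2 · 102 = 408. The nonzero elements number 1236 − 1 = 1235. Hence the nonzero zero-divisors number 1235 − 408 = 827.

Final answer: Z/1236Z has 827 nonzero zero-divisors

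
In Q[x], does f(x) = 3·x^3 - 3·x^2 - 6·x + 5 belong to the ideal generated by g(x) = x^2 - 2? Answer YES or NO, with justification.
NO

In Q[x] the ideal (g) consists of all multiples of g, so f ∈ (g) iff g | f, i.e. iff the remainder of f on division by g is 0. Divide f by g (g is monic, so eliminate the leading term of the running remainder at each step):
  leading term 3·x^3: subtract (3·x)·g(x) = 3·x^3 - 6·x, leaving 5 - 3·x^2
  leading term -3·x^2: subtract (-3)·g(x) = 6 - 3·x^2, leaving -1
The remainder r(x) = -1 ≠ 0 (and deg r < deg g), so g ∤ f, i.e. f ∉ (g).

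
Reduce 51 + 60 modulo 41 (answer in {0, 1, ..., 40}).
29

Reduce the summands first: 51 ≡ 10, 60 ≡ 19 (mod 41), so 51 + 60 ≡ 10 + 19 (mod 41). 10 + 19 = 29; 29 = 0·41 + 29, so (51 + 60) mod 41 = 29.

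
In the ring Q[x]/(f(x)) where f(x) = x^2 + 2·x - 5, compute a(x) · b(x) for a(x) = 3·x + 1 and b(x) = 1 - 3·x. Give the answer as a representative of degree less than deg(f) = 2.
a · b ≡ 18·x - 44 (mod f(x))

First multiply in Q[x] without reducing: a · b = 1 - 9·x^2. Now divide by f(x) = x^2 + 2·x - 5, eliminating the leading term at each step:
  leading term -9·x^2: subtract (-9)·f(x) = -9·x^2 - 18·x + 45, leaving 18·x - 44
The degree is now < 2, so this is the remainder. Hence a · b ≡ 18·x - 44 in Q[x]/(f).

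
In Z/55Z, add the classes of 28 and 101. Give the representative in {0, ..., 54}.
19

Reduce the summands first: 101 ≡ 46 (mod 55), so 28 + 101 ≡ 28 + 46 (mod 55). 28 + 46 = 74; 74 = 1·55 + 19, so (28 + 101) mod 55 = 19.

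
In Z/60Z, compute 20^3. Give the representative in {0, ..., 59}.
20

Use repeated squaring. Binary(3) = 11. Walk through the bits of the exponent 3 left-to-right: at each bit after the leading one, square the running value, then multiply by 20 if the bit is 1 (always reducing mod 60):
  bit 1 = 1 (leading): start with 20.
  bit 2 = 1: square 20^2 = 400 ≡ 40; bit is 1, so multiply 40·20 = 800 ≡ 20 (mod 60).
Final value: 20^3 ≡ 20 (mod 60).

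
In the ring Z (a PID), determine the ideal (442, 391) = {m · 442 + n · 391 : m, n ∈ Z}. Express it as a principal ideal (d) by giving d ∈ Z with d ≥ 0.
(442, 391) = (17); d = 17

In the PID Z, (a, b) is generated by gcd(a, b). Compute gcd(442, 391) with the extended Euclidean algorithm, tracking rows (r, s, t) with s·442 + t·391 = r:
  row A: (442, 1, 0)   [1·442 + 0·391 = 442]
  row B: (391, 0, 1)   [0·442 + 1·391 = 391]
  442 = 1·391 + 51   → row C = row A − 1·row B = (51, 1, −1)   [check: 1·442 − 1·391 = 51]
  391 = 7·51 + 34   → row D = row B − 7·row C = (34, −7, 8)   [check: −7·442 + 8·391 = 34]
  51 = 1·34 + 17   → row E = row C − 1·row D = (17, 8, −9)   [check: 8·442 − 9·391 = 17]
  34 = 2·17 + 0   → remainder 0, stop. gcd = 17 (last nonzero row E).
So gcd(442, 391) = 17, with Bézout identity 8·442 − 9·391 = 17. Containment (⊇): the Bézout identity exhibits 17 as an element of (442, 391), giving (17) ⊆ (442, 391). Containment (⊆): since 17 | 442 and 17 | 391 (442 = 17·26, 391 = 17·23), every Z-linear combination of 442 and 391 is divisible by 17, so (442, 391) ⊆ (17). Therefore (442, 391) = (17), d = 17.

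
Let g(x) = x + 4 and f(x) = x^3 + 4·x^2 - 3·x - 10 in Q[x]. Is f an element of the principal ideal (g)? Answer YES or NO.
NO

In Q[x] the ideal (g) consists of all multiples of g, so f ∈ (g) iff g | f, i.e. iff the remainder of f on division by g is 0. Divide f by g (g is monic, so eliminate the leading term of the running remainder at each step):
  leading term x^3: subtract (x^2)·g(x) = x^3 + 4·x^2, leaving -3·x - 10
  leading term -3·x: subtract (-3)·g(x) = -3·x - 12, leaving 2
The remainder r(x) = 2 ≠ 0 (and deg r < deg g), so g ∤ f, i.e. f ∉ (g).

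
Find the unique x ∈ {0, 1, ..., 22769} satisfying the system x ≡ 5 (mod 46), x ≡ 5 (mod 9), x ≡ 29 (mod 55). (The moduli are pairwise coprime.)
The moduli 46, 9, 55 are pairwise coprime, so by the CRT there is a unique solution mod 46·9·55 = 22770.
Solve by successive substitution. Start with x ≡ 5 (mod 46).
  Combine with x ≡ 5 (mod 9): write x = 5 + 46·t and require 5 + 46·t ≡ 5 (mod 9), i.e. 46·t ≡ 5 − 5 ≡ 0 (mod 9). Since 46^(−1) ≡ 1 (mod 9) (46 ≡ 1 (mod 9)), t ≡ 1·0 ≡ 0 (mod 9). So x ≡ 5 + 46·0 = 5 (mod 414).
  Combine with x ≡ 29 (mod 55): write x = 5 + 414·t and require 5 + 414·t ≡ 29 (mod 55), i.e. 414·t ≡ 29 − 5 ≡ 24 (mod 55). Since 414^(−1) ≡ 19 (mod 55) (414 ≡ 29 (mod 55)), t ≡ 19·24 ≡ 16 (mod 55). So x ≡ 5 + 414·16 = 6629 (mod 22770).
Unique solution in [0, 22770): x = 6629.

Final answer: x ≡ 6629 (mod 22770); the representative in [0, 22770) is 6629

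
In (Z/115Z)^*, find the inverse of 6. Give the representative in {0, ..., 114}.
6^(−1) ≡ 96 (mod 115)

Apply the extended Euclidean algorithm to (115, 6), tracking rows (r, s, t) with s·115 + t·6 = r. Each division r_prev = q·r_cur + r_new produces the new row as (previous row) − q·(current row):
  row A: (115, 1, 0)   [1·115 + 0·6 = 115]
  row B: (6, 0, 1)   [0·115 + 1·6 = 6]
  115 = 19·6 + 1   → row C = row A − 19·row B = (1, 1, −19)   [check: 1·115 − 19·6 = 1]
  6 = 6·1 + 0   → remainder 0, stop. gcd = 1 (last nonzero row C).
The gcd is 1, so 6 is invertible mod 115. The last nonzero row gives 1·115 − 19·6 = 1, so t = −19. So 6^(−1) ≡ −19 ≡ 96 (mod 115). Verify: 6 · 96 = 576 ≡ 1 (mod 115). ✓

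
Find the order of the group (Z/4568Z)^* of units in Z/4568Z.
(Z/4568Z)^* consists of the classes a with gcd(a, 4568) = 1, so its order is φ(4568). φ is multiplicative, with φ(p^e) = p^e − p^(e−1). Factorise 4568 = 2^3 · 571. Then
  φ(4568) = (2^3 − 2^2) · (571 − 1) = 4 · 570 = 2280.
Thus |(Z/4568Z)^*| = 2280.

Final answer: |(Z/4568Z)^*| = 2280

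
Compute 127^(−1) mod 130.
Apply the extended Euclidean algorithm to (130, 127), tracking rows (r, s, t) with s·130 + t·127 = r. Each division r_prev = q·r_cur + r_new produces the new row as (previous row) − q·(current row):
  row A: (130, 1, 0)   [1·130 + 0·127 = 130]
  row B: (127, 0, 1)   [0·130 + 1·127 = 127]
  130 = 1·127 + 3   → row C = row A − 1·row B = (3, 1, −1)   [check: 1·130 − 1·127 = 3]
  127 = 42·3 + 1   → row D = row B − 42·row C = (1, −42, 43)   [check: −42·130 + 43·127 = 1]
  3 = 3·1 + 0   → remainder 0, stop. gcd = 1 (last nonzero row D).
The gcd is 1, so 127 is invertible mod 130. The last nonzero row gives −42·130 + 43·127 = 1, so t = 43. So 127^(−1) ≡ 43 (mod 130). Verify: 127 · 43 = 5461 ≡ 1 (mod 130). ✓

Final answer: 127^(−1) ≡ 43 (mod 130)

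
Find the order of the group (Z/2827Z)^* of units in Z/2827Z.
(Z/2827Z)^* consists of the classes a with gcd(a, 2827) = 1, so its order is φ(2827). φ is multiplicative, with φ(p^e) = p^e − p^(e−1). Factorise 2827 = 11 · 257. Then
  φ(2827) = (11 − 1) · (257 − 1) = 10 · 256 = 2560.
Thus |(Z/2827Z)^*| = 2560.

Final answer: |(Z/2827Z)^*| = 2560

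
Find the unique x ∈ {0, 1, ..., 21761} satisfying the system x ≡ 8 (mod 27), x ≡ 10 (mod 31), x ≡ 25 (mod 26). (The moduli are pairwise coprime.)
The moduli 27, 31, 26 are pairwise coprime, so by the CRT there is a unique solution mod 27·31·26 = 21762.
Solve by successive substitution. Start with x ≡ 8 (mod 27).
  Combine with x ≡ 10 (mod 31): write x = 8 + 27·t and require 8 + 27·t ≡ 10 (mod 31), i.e. 27·t ≡ 10 − 8 ≡ 2 (mod 31). Since 27^(−1) ≡ 23 (mod 31), t ≡ 23·2 ≡ 15 (mod 31). So x ≡ 8 + 27·15 = 413 (mod 837).
  Combine with x ≡ 25 (mod 26): write x = 413 + 837·t and require 413 + 837·t ≡ 25 (mod 26), i.e. 837·t ≡ 25 − 413 ≡ 2 (mod 26). Since 837^(−1) ≡ 21 (mod 26) (837 ≡ 5 (mod 26)), t ≡ 21·2 ≡ 16 (mod 26). So x ≡ 413 + 837·16 = 13805 (mod 21762).
Unique solution in [0, 21762): x = 13805.

Final answer: x ≡ 13805 (mod 21762); the representative in [0, 21762) is 13805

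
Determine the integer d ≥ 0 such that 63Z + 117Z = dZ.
In the PID Z, (a, b) is generated by gcd(a, b). Compute gcd(117, 63) with the extended Euclidean algorithm, tracking rows (r, s, t) with s·117 + t·63 = r:
  row A: (117, 1, 0)   [1·117 + 0·63 = 117]
  row B: (63, 0, 1)   [0·117 + 1·63 = 63]
  117 = 1·63 + 54   → row C = row A − 1·row B = (54, 1, −1)   [check: 1·117 − 1·63 = 54]
  63 = 1·54 + 9   → row D = row B − 1·row C = (9, −1, 2)   [check: −1·117 + 2·63 = 9]
  54 = 6·9 + 0   → remainder 0, stop. gcd = 9 (last nonzero row D).
So gcd(63, 117) = 9, with Bézout identity −1·117 + 2·63 = 9. Containment (⊇): the Bézout identity exhibits 9 as an element of (63, 117), giving (9) ⊆ (63, 117). Containment (⊆): since 9 | 63 and 9 | 117 (63 = 9·7, 117 = 9·13), every Z-linear combination of 63 and 117 is divisible by 9, so (63, 117) ⊆ (9). Therefore (63, 117) = (9), d = 9.

Final answer: (63, 117) = (9); d = 9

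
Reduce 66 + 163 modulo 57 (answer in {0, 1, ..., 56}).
1

Reduce the summands first: 66 ≡ 9, 163 ≡ 49 (mod 57), so 66 + 163 ≡ 9 + 49 (mod 57). 9 + 49 = 58; 58 = 1·57 + 1, so (66 + 163) mod 57 = 1.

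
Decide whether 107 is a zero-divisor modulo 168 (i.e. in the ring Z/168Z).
gcd(107, 168) = 1, so 107 is a unit in Z/168Z (it has a multiplicative inverse). A unit cannot be a zero-divisor: if 107·b ≡ 0 then multiplying both sides by 107^(−1) gives b ≡ 0. So 107 is not a zero-divisor.

Final answer: NO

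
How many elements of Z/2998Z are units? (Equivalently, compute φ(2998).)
An element a ∈ Z/2998Z is a unit iff gcd(a, 2998) = 1, so the number of units is φ(2998). φ is multiplicative, with φ(p^e) = p^e − p^(e−1). Factorise 2998 = 2 · 1499. Then
  φ(2998) = (2 − 1) · (1499 − 1) = 1 · 1498 = 1498.

Final answer: Z/2998Z has φ(2998) = 1498 units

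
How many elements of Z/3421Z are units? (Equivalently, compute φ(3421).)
Z/3421Z has φ(3421) = 3100 units

An element a ∈ Z/3421Z is a unit iff gcd(a, 3421) = 1, so the number of units is φ(3421). φ is multiplicative, with φ(p^e) = p^e − p^(e−1). Factorise 3421 = 11 · 311. Then
  φ(3421) = (11 − 1) · (311 − 1) = 10 · 310 = 3100.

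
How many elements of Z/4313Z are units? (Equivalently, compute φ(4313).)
Z/4313Z has φ(4313) = 4068 units

An element a ∈ Z/4313Z is a unit iff gcd(a, 4313) = 1, so the number of units is φ(4313). φ is multiplicative, with φ(p^e) = p^e − p^(e−1). Factorise 4313 = 19 · 227. Then
  φ(4313) = (19 − 1) · (227 − 1) = 18 · 226 = 4068.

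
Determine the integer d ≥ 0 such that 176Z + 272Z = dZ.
In the PID Z, (a, b) is generated by gcd(a, b). Compute gcd(272, 176) with the extended Euclidean algorithm, tracking rows (r, s, t) with s·272 + t·176 = r:
  row A: (272, 1, 0)   [1·272 + 0·176 = 272]
  row B: (176, 0, 1)   [0·272 + 1·176 = 176]
  272 = 1·176 + 96   → row C = row A − 1·row B = (96, 1, −1)   [check: 1·272 − 1·176 = 96]
  176 = 1·96 + 80   → row D = row B − 1·row C = (80, −1, 2)   [check: −1·272 + 2·176 = 80]
  96 = 1·80 + 16   → row E = row C − 1·row D = (16, 2, −3)   [check: 2·272 − 3·176 = 16]
  80 = 5·16 + 0   → remainder 0, stop. gcd = 16 (last nonzero row E).
So gcd(176, 272) = 16, with Bézout identity 2·272 − 3·176 = 16. Containment (⊇): the Bézout identity exhibits 16 as an element of (176, 272), giving (16) ⊆ (176, 272). Containment (⊆): since 16 | 176 and 16 | 272 (176 = 16·11, 272 = 16·17), every Z-linear combination of 176 and 272 is divisible by 16, so (176, 272) ⊆ (16). Therefore (176, 272) = (16), d = 16.

Final answer: (176, 272) = (16); d = 16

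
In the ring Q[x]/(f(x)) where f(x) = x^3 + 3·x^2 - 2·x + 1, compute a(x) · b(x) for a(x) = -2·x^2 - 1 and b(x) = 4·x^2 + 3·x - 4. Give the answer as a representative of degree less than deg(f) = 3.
a · b ≡ -66·x^2 + 41·x - 14 (mod f(x))

First multiply in Q[x] without reducing: a · b = -8·x^4 - 6·x^3 + 4·x^2 - 3·x + 4. Now divide by f(x) = x^3 + 3·x^2 - 2·x + 1, eliminating the leading term at each step:
  leading term -8·x^4: subtract (-8·x)·f(x) = -8·x^4 - 24·x^3 + 16·x^2 - 8·x, leaving 18·x^3 - 12·x^2 + 5·x + 4
  leading term 18·x^3: subtract (18)·f(x) = 18·x^3 + 54·x^2 - 36·x + 18, leaving -66·x^2 + 41·x - 14
The degree is now < 3, so this is the remainder. Hence a · b ≡ -66·x^2 + 41·x - 14 in Q[x]/(f).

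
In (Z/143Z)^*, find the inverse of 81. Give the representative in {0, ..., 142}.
81^(−1) ≡ 113 (mod 143)

Apply the extended Euclidean algorithm to (143, 81), tracking rows (r, s, t) with s·143 + t·81 = r. Each division r_prev = q·r_cur + r_new produces the new row as (previous row) − q·(current row):
  row A: (143, 1, 0)   [1·143 + 0·81 = 143]
  row B: (81, 0, 1)   [0·143 + 1·81 = 81]
  143 = 1·81 + 62   → row C = row A − 1·row B = (62, 1, −1)   [check: 1·143 − 1·81 = 62]
  81 = 1·62 + 19   → row D = row B − 1·row C = (19, −1, 2)   [check: −1·143 + 2·81 = 19]
  62 = 3·19 + 5   → row E = row C − 3·row D = (5, 4, −7)   [check: 4·143 − 7·81 = 5]
  19 = 3·5 + 4   → row F = row D − 3·row E = (4, −13, 23)   [check: −13·143 + 23·81 = 4]
  5 = 1·4 + 1   → row G = row E − 1·row F = (1, 17, −30)   [check: 17·143 − 30·81 = 1]
  4 = 4·1 + 0   → remainder 0, stop. gcd = 1 (last nonzero row G).
The gcd is 1, so 81 is invertible mod 143. The last nonzero row gives 17·143 − 30·81 = 1, so t = −30. So 81^(−1) ≡ −30 ≡ 113 (mod 143). Verify: 81 · 113 = 9153 ≡ 1 (mod 143). ✓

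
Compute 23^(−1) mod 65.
23^(−1) ≡ 17 (mod 65)

Apply the extended Euclidean algorithm to (65, 23), tracking rows (r, s, t) with s·65 + t·23 = r. Each division r_prev = q·r_cur + r_new produces the new row as (previous row) − q·(current row):
  row A: (65, 1, 0)   [1·65 + 0·23 = 65]
  row B: (23, 0, 1)   [0·65 + 1·23 = 23]
  65 = 2·23 + 19   → row C = row A − 2·row B = (19, 1, −2)   [check: 1·65 − 2·23 = 19]
  23 = 1·19 + 4   → row D = row B − 1·row C = (4, −1, 3)   [check: −1·65 + 3·23 = 4]
  19 = 4·4 + 3   → row E = row C − 4·row D = (3, 5, −14)   [check: 5·65 − 14·23 = 3]
  4 = 1·3 + 1   → row F = row D − 1·row E = (1, −6, 17)   [check: −6·65 + 17·23 = 1]
  3 = 3·1 + 0   → remainder 0, stop. gcd = 1 (last nonzero row F).
The gcd is 1, so 23 is invertible mod 65. The last nonzero row gives −6·65 + 17·23 = 1, so t = 17. So 23^(−1) ≡ 17 (mod 65). Verify: 23 · 17 = 391 ≡ 1 (mod 65). ✓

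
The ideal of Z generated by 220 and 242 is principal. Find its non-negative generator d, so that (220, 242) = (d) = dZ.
(220, 242) = (22); d = 22

In the PID Z, (a, b) is generated by gcd(a, b). Compute gcd(242, 220) with the extended Euclidean algorithm, tracking rows (r, s, t) with s·242 + t·220 = r:
  row A: (242, 1, 0)   [1·242 + 0·220 = 242]
  row B: (220, 0, 1)   [0·242 + 1·220 = 220]
  242 = 1·220 + 22   → row C = row A − 1·row B = (22, 1, −1)   [check: 1·242 − 1·220 = 22]
  220 = 10·22 + 0   → remainder 0, stop. gcd = 22 (last nonzero row C).
So gcd(220, 242) = 22, with Bézout identity 1·242 − 1·220 = 22. Containment (⊇): the Bézout identity exhibits 22 as an element of (220, 242), giving (22) ⊆ (220, 242). Containment (⊆): since 22 | 220 and 22 | 242 (220 = 22·10, 242 = 22·11), every Z-linear combination of 220 and 242 is divisible by 22, so (220, 242) ⊆ (22). Therefore (220, 242) = (22), d = 22.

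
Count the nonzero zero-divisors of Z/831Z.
In Z/831Z each nonzero element is either a unit (gcd with 831 is 1) or a zero-divisor (gcd > 1). The number of units is φ(831): factorise 831 = 3 · 277, so φ(831) = (3 − 1) · (277 − 1) = 2 · 276 = 552. The nonzero elements number 831 − 1 = 830. Hence the nonzero zero-divisors number 830 − 552 = 278.

Final answer: Z/831Z has 278 nonzero zero-divisors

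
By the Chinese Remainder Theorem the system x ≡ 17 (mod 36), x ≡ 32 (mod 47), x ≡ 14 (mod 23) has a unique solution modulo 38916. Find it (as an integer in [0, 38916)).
x ≡ 2429 (mod 38916); the representative in [0, 38916) is 2429

The moduli 36, 47, 23 are pairwise coprime, so by the CRT there is a unique solution mod 36·47·23 = 38916.
Solve by successive substitution. Start with x ≡ 17 (mod 36).
  Combine with x ≡ 32 (mod 47): write x = 17 + 36·t and require 17 + 36·t ≡ 32 (mod 47), i.e. 36·t ≡ 32 − 17 ≡ 15 (mod 47). Since 36^(−1) ≡ 17 (mod 47), t ≡ 17·15 ≡ 20 (mod 47). So x ≡ 17 + 36·20 = 737 (mod 1692).
  Combine with x ≡ 14 (mod 23): write x = 737 + 1692·t and require 737 + 1692·t ≡ 14 (mod 23), i.e. 1692·t ≡ 14 − 737 ≡ 13 (mod 23). Since 1692^(−1) ≡ 16 (mod 23) (1692 ≡ 13 (mod 23)), t ≡ 16·13 ≡ 1 (mod 23). So x ≡ 737 + 1692·1 = 2429 (mod 38916).
Unique solution in [0, 38916): x = 2429.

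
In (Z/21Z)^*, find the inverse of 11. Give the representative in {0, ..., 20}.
Apply the extended Euclidean algorithm to (21, 11), tracking rows (r, s, t) with s·21 + t·11 = r. Each division r_prev = q·r_cur + r_new produces the new row as (previous row) − q·(current row):
  row A: (21, 1, 0)   [1·21 + 0·11 = 21]
  row B: (11, 0, 1)   [0·21 + 1·11 = 11]
  21 = 1·11 + 10   → row C = row A − 1·row B = (10, 1, −1)   [check: 1·21 − 1·11 = 10]
  11 = 1·10 + 1   → row D = row B − 1·row C = (1, −1, 2)   [check: −1·21 + 2·11 = 1]
  10 = 10·1 + 0   → remainder 0, stop. gcd = 1 (last nonzero row D).
The gcd is 1, so 11 is invertible mod 21. The last nonzero row gives −1·21 + 2·11 = 1, so t = 2. So 11^(−1) ≡ 2 (mod 21). Verify: 11 · 2 = 22 ≡ 1 (mod 21). ✓

Final answer: 11^(−1) ≡ 2 (mod 21)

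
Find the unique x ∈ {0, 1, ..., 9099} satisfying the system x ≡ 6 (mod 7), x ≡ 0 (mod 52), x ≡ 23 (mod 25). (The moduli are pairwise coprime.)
x ≡ 7748 (mod 9100); the representative in [0, 9100) is 7748

The moduli 7, 52, 25 are pairwise coprime, so by the CRT there is a unique solution mod 7·52·25 = 9100.
Solve by successive substitution. Start with x ≡ 6 (mod 7).
  Combine with x ≡ 0 (mod 52): write x = 6 + 7·t and require 6 + 7·t ≡ 0 (mod 52), i.e. 7·t ≡ 0 − 6 ≡ 46 (mod 52). Since 7^(−1) ≡ 15 (mod 52), t ≡ 15·46 ≡ 14 (mod 52). So x ≡ 6 + 7·14 = 104 (mod 364).
  Combine with x ≡ 23 (mod 25): write x = 104 + 364·t and require 104 + 364·t ≡ 23 (mod 25), i.e. 364·t ≡ 23 − 104 ≡ 19 (mod 25). Since 364^(−1) ≡ 9 (mod 25) (364 ≡ 14 (mod 25)), t ≡ 9·19 ≡ 21 (mod 25). So x ≡ 104 + 364·21 = 7748 (mod 9100).
Unique solution in [0, 9100): x = 7748.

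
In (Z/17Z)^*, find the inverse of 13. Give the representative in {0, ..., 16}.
13^(−1) ≡ 4 (mod 17)

Apply the extended Euclidean algorithm to (17, 13), tracking rows (r, s, t) with s·17 + t·13 = r. Each division r_prev = q·r_cur + r_new produces the new row as (previous row) − q·(current row):
  row A: (17, 1, 0)   [1·17 + 0·13 = 17]
  row B: (13, 0, 1)   [0·17 + 1·13 = 13]
  17 = 1·13 + 4   → row C = row A − 1·row B = (4, 1, −1)   [check: 1·17 − 1·13 = 4]
  13 = 3·4 + 1   → row D = row B − 3·row C = (1, −3, 4)   [check: −3·17 + 4·13 = 1]
  4 = 4·1 + 0   → remainder 0, stop. gcd = 1 (last nonzero row D).
The gcd is 1, so 13 is invertible mod 17. The last nonzero row gives −3·17 + 4·13 = 1, so t = 4. So 13^(−1) ≡ 4 (mod 17). Verify: 13 · 4 = 52 ≡ 1 (mod 17). ✓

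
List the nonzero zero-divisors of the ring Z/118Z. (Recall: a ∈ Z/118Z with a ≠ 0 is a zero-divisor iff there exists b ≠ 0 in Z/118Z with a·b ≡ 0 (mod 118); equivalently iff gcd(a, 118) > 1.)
nonzero zero-divisors of Z/118Z = {2, 4, 6, 8, 10, 12, 14, 16, 18, 20, 22, 24, 26, 28, 30, 32, 34, 36, 38, 40, 42, 44, 46, 48, 50, 52, 54, 56, 58, 59, 60, 62, 64, 66, 68, 70, 72, 74, 76, 78, 80, 82, 84, 86, 88, 90, 92, 94, 96, 98, 100, 102, 104, 106, 108, 110, 112, 114, 116}

An element a ∈ Z/118Z (with a ≠ 0) is a zero-divisor iff gcd(a, 118) > 1 (because a is a unit precisely when gcd(a, n) = 1, and in Z/nZ every nonzero, non-unit element is a zero-divisor). Scan a = 1, ..., 117 and keep those with gcd(a, 118) > 1:
  gcd(2, 118) = 2, gcd(4, 118) = 2, gcd(6, 118) = 2, gcd(8, 118) = 2, gcd(10, 118) = 2, gcd(12, 118) = 2, gcd(14, 118) = 2, gcd(16, 118) = 2, gcd(18, 118) = 2, gcd(20, 118) = 2, gcd(22, 118) = 2, gcd(24, 118) = 2, gcd(26, 118) = 2, gcd(28, 118) = 2, gcd(30, 118) = 2, gcd(32, 118) = 2, gcd(34, 118) = 2, gcd(36, 118) = 2, gcd(38, 118) = 2, gcd(40, 118) = 2, gcd(42, 118) = 2, gcd(44, 118) = 2, gcd(46, 118) = 2, gcd(48, 118) = 2, gcd(50, 118) = 2, gcd(52, 118) = 2, gcd(54, 118) = 2, gcd(56, 118) = 2, gcd(58, 118) = 2, gcd(59, 118) = 59, gcd(60, 118) = 2, gcd(62, 118) = 2, gcd(64, 118) = 2, gcd(66, 118) = 2, gcd(68, 118) = 2, gcd(70, 118) = 2, gcd(72, 118) = 2, gcd(74, 118) = 2, gcd(76, 118) = 2, gcd(78, 118) = 2, gcd(80, 118) = 2, gcd(82, 118) = 2, gcd(84, 118) = 2, gcd(86, 118) = 2, gcd(88, 118) = 2, gcd(90, 118) = 2, gcd(92, 118) = 2, gcd(94, 118) = 2, gcd(96, 118) = 2, gcd(98, 118) = 2, gcd(100, 118) = 2, gcd(102, 118) = 2, gcd(104, 118) = 2, gcd(106, 118) = 2, gcd(108, 118) = 2, gcd(110, 118) = 2, gcd(112, 118) = 2, gcd(114, 118) = 2, gcd(116, 118) = 2.
All other a ∈ {1, ..., 117} have gcd(a, 118) = 1 and are units. So the nonzero zero-divisors are exactly the 59 values of a appearing in this scan.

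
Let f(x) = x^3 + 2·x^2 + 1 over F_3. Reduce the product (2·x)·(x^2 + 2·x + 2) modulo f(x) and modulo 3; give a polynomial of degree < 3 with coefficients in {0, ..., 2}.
a · b ≡ x + 1 (mod f(x))

Multiply as integer polynomials: a · b = 2·x^3 + 4·x^2 + 4·x. Reducing coefficients mod 3: a · b ≡ 2·x^3 + x^2 + x. Now divide by f(x) = x^3 + 2·x^2 + 1 in F_3[x], eliminating the leading term at each step:
  leading term 2·x^3: subtract (2)·f(x) = 2·x^3 + x^2 + 2, leaving x + 1 (coefficients mod 3)
The degree is now < 3, so this is the remainder. Hence a · b ≡ x + 1 in F_3[x]/(f).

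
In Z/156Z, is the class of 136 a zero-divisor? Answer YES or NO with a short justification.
gcd(136, 156) = 4 > 1, so 136 is not a unit in Z/156Z. In Z/nZ every nonzero non-unit is a zero-divisor: explicitly, take b = 156/gcd = 39 ≠ 0 (mod 156); then 136·39 = 5304 = 34·156, i.e. 136·39 ≡ 0 (mod 156). So 136 is a zero-divisor.

Final answer: YES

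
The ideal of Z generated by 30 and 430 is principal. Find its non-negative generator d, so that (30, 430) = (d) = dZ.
In the PID Z, (a, b) is generated by gcd(a, b). Compute gcd(430, 30) with the extended Euclidean algorithm, tracking rows (r, s, t) with s·430 + t·30 = r:
  row A: (430, 1, 0)   [1·430 + 0·30 = 430]
  row B: (30, 0, 1)   [0·430 + 1·30 = 30]
  430 = 14·30 + 10   → row C = row A − 14·row B = (10, 1, −14)   [check: 1·430 − 14·30 = 10]
  30 = 3·10 + 0   → remainder 0, stop. gcd = 10 (last nonzero row C).
So gcd(30, 430) = 10, with Bézout identity 1·430 − 14·30 = 10. Containment (⊇): the Bézout identity exhibits 10 as an element of (30, 430), giving (10) ⊆ (30, 430). Containment (⊆): since 10 | 30 and 10 | 430 (30 = 10·3, 430 = 10·43), every Z-linear combination of 30 and 430 is divisible by 10, so (30, 430) ⊆ (10). Therefore (30, 430) = (10), d = 10.

Final answer: (30, 430) = (10); d = 10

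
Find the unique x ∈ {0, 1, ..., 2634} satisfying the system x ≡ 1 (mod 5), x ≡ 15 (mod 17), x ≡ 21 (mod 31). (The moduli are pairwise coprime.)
x ≡ 2191 (mod 2635); the representative in [0, 2635) is 2191

The moduli 5, 17, 31 are pairwise coprime, so by the CRT there is a unique solution mod 5·17·31 = 2635.
Solve by successive substitution. Start with x ≡ 1 (mod 5).
  Combine with x ≡ 15 (mod 17): write x = 1 + 5·t and require 1 + 5·t ≡ 15 (mod 17), i.e. 5·t ≡ 15 − 1 ≡ 14 (mod 17). Since 5^(−1) ≡ 7 (mod 17), t ≡ 7·14 ≡ 13 (mod 17). So x ≡ 1 + 5·13 = 66 (mod 85).
  Combine with x ≡ 21 (mod 31): write x = 66 + 85·t and require 66 + 85·t ≡ 21 (mod 31), i.e. 85·t ≡ 21 − 66 ≡ 17 (mod 31). Since 85^(−1) ≡ 27 (mod 31) (85 ≡ 23 (mod 31)), t ≡ 27·17 ≡ 25 (mod 31). So x ≡ 66 + 85·25 = 2191 (mod 2635).
Unique solution in [0, 2635): x = 2191.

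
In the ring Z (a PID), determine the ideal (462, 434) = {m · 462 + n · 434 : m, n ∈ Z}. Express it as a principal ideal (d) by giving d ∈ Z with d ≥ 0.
(462, 434) = (14); d = 14

In the PID Z, (a, b) is generated by gcd(a, b). Compute gcd(462, 434) with the extended Euclidean algorithm, tracking rows (r, s, t) with s·462 + t·434 = r:
  row A: (462, 1, 0)   [1·462 + 0·434 = 462]
  row B: (434, 0, 1)   [0·462 + 1·434 = 434]
  462 = 1·434 + 28   → row C = row A − 1·row B = (28, 1, −1)   [check: 1·462 − 1·434 = 28]
  434 = 15·28 + 14   → row D = row B − 15·row C = (14, −15, 16)   [check: −15·462 + 16·434 = 14]
  28 = 2·14 + 0   → remainder 0, stop. gcd = 14 (last nonzero row D).
So gcd(462, 434) = 14, with Bézout identity −15·462 + 16·434 = 14. Containment (⊇): the Bézout identity exhibits 14 as an element of (462, 434), giving (14) ⊆ (462, 434). Containment (⊆): since 14 | 462 and 14 | 434 (462 = 14·33, 434 = 14·31), every Z-linear combination of 462 and 434 is divisible by 14, so (462, 434) ⊆ (14). Therefore (462, 434) = (14), d = 14.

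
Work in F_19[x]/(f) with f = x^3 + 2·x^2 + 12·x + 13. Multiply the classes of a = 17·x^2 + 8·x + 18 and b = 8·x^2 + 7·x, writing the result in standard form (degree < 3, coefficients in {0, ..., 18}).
a · b ≡ 15·x + 17 (mod f(x))

Multiply as integer polynomials: a · b = 136·x^4 + 183·x^3 + 200·x^2 + 126·x. Reducing coefficients mod 19: a · b ≡ 3·x^4 + 12·x^3 + 10·x^2 + 12·x. Now divide by f(x) = x^3 + 2·x^2 + 12·x + 13 in F_19[x], eliminating the leading term at each step:
  leading term 3·x^4: subtract (3·x)·f(x) = 3·x^4 + 6·x^3 + 17·x^2 + x, leaving 6·x^3 + 12·x^2 + 11·x (coefficients mod 19)
  leading term 6·x^3: subtract (6)·f(x) = 6·x^3 + 12·x^2 + 15·x + 2, leaving 15·x + 17 (coefficients mod 19)
The degree is now < 3, so this is the remainder. Hence a · b ≡ 15·x + 17 in F_19[x]/(f).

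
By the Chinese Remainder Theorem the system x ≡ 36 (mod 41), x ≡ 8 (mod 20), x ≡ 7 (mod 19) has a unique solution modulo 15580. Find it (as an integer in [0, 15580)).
x ≡ 8728 (mod 15580); the representative in [0, 15580) is 8728

The moduli 41, 20, 19 are pairwise coprime, so by the CRT there is a unique solution mod 41·20·19 = 15580.
Solve by successive substitution. Start with x ≡ 36 (mod 41).
  Combine with x ≡ 8 (mod 20): write x = 36 + 41·t and require 36 + 41·t ≡ 8 (mod 20), i.e. 41·t ≡ 8 − 36 ≡ 12 (mod 20). Since 41^(−1) ≡ 1 (mod 20) (41 ≡ 1 (mod 20)), t ≡ 1·12 ≡ 12 (mod 20). So x ≡ 36 + 41·12 = 528 (mod 820).
  Combine with x ≡ 7 (mod 19): write x = 528 + 820·t and require 528 + 820·t ≡ 7 (mod 19), i.e. 820·t ≡ 7 − 528 ≡ 11 (mod 19). Since 820^(−1) ≡ 13 (mod 19) (820 ≡ 3 (mod 19)), t ≡ 13·11 ≡ 10 (mod 19). So x ≡ 528 + 820·10 = 8728 (mod 15580).
Unique solution in [0, 15580): x = 8728.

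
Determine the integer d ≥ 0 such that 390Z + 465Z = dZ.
(390, 465) = (15); d = 15

In the PID Z, (a, b) is generated by gcd(a, b). Compute gcd(465, 390) with the extended Euclidean algorithm, tracking rows (r, s, t) with s·465 + t·390 = r:
  row A: (465, 1, 0)   [1·465 + 0·390 = 465]
  row B: (390, 0, 1)   [0·465 + 1·390 = 390]
  465 = 1·390 + 75   → row C = row A − 1·row B = (75, 1, −1)   [check: 1·465 − 1·390 = 75]
  390 = 5·75 + 15   → row D = row B − 5·row C = (15, −5, 6)   [check: −5·465 + 6·390 = 15]
  75 = 5·15 + 0   → remainder 0, stop. gcd = 15 (last nonzero row D).
So gcd(390, 465) = 15, with Bézout identity −5·465 + 6·390 = 15. Containment (⊇): the Bézout identity exhibits 15 as an element of (390, 465), giving (15) ⊆ (390, 465). Containment (⊆): since 15 | 390 and 15 | 465 (390 = 15·26, 465 = 15·31), every Z-linear combination of 390 and 465 is divisible by 15, so (390, 465) ⊆ (15). Therefore (390, 465) = (15), d = 15.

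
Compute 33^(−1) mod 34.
Apply the extended Euclidean algorithm to (34, 33), tracking rows (r, s, t) with s·34 + t·33 = r. Each division r_prev = q·r_cur + r_new produces the new row as (previous row) − q·(current row):
  row A: (34, 1, 0)   [1·34 + 0·33 = 34]
  row B: (33, 0, 1)   [0·34 + 1·33 = 33]
  34 = 1·33 + 1   → row C = row A − 1·row B = (1, 1, −1)   [check: 1·34 − 1·33 = 1]
  33 = 33·1 + 0   → remainder 0, stop. gcd = 1 (last nonzero row C).
The gcd is 1, so 33 is invertible mod 34. The last nonzero row gives 1·34 − 1·33 = 1, so t = −1. So 33^(−1) ≡ −1 ≡ 33 (mod 34). Verify: 33 · 33 = 1089 ≡ 1 (mod 34). ✓

Final answer: 33^(−1) ≡ 33 (mod 34)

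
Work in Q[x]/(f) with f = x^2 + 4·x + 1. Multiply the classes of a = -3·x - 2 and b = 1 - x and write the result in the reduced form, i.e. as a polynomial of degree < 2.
First multiply in Q[x] without reducing: a · b = 3·x^2 - x - 2. Now divide by f(x) = x^2 + 4·x + 1, eliminating the leading term at each step:
  leading term 3·x^2: subtract (3)·f(x) = 3·x^2 + 12·x + 3, leaving -13·x - 5
The degree is now < 2, so this is the remainder. Hence a · b ≡ -13·x - 5 in Q[x]/(f).

Final answer: a · b ≡ -13·x - 5 (mod f(x))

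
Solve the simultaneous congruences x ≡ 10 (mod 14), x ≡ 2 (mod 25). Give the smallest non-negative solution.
The moduli 14, 25 are pairwise coprime, so by the CRT there is a unique solution mod 14·25 = 350.
Solve by successive substitution. Start with x ≡ 10 (mod 14).
  Combine with x ≡ 2 (mod 25): write x = 10 + 14·t and require 10 + 14·t ≡ 2 (mod 25), i.e. 14·t ≡ 2 − 10 ≡ 17 (mod 25). Since 14^(−1) ≡ 9 (mod 25), t ≡ 9·17 ≡ 3 (mod 25). So x ≡ 10 + 14·3 = 52 (mod 350).
Unique solution in [0, 350): x = 52.

Final answer: x ≡ 52 (mod 350); the representative in [0, 350) is 52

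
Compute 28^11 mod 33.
28

Use repeated squaring. Binary(11) = 1011. Walk through the bits of the exponent 11 left-to-right: at each bit after the leading one, square the running value, then multiply by 28 if the bit is 1 (always reducing mod 33):
  bit 1 = 1 (leading): start with 28.
  bit 2 = 0: square 28^2 = 784 ≡ 25 (mod 33).
  bit 3 = 1: square 25^2 = 625 ≡ 31; bit is 1, so multiply 31·28 = 868 ≡ 10 (mod 33).
  bit 4 = 1: square 10^2 = 100 ≡ 1; bit is 1, so multiply 1·28 = 28 (mod 33).
Final value: 28^11 ≡ 28 (mod 33).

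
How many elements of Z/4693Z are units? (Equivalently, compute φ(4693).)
An element a ∈ Z/4693Z is a unit iff gcd(a, 4693) = 1, so the number of units is φ(4693). φ is multiplicative, with φ(p^e) = p^e − p^(e−1). Factorise 4693 = 13 · 19^2. Then
  φ(4693) = (13 − 1) · (19^2 − 19^1) = 12 · 342 = 4104.

Final answer: Z/4693Z has φ(4693) = 4104 units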